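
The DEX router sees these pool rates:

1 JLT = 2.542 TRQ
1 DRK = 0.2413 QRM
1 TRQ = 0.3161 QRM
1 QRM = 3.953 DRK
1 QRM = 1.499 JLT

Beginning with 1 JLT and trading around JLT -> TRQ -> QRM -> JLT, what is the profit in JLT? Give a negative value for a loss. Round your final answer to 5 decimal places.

0.20449

1 JLT × 2.542 = 2.542 TRQ
2.542 TRQ × 0.3161 = 0.8035262 QRM
0.8035262 QRM × 1.499 = 1.2044857738 JLT
Net change: 1.2044857738 − 1 = 0.2044857738 JLT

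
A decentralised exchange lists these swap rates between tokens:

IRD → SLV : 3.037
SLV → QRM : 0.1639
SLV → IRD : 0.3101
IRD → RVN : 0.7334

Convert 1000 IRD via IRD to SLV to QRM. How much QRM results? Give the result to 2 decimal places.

497.76

1000 IRD × 3.037 = 3037 SLV
3037 SLV × 0.1639 = 497.7643 QRM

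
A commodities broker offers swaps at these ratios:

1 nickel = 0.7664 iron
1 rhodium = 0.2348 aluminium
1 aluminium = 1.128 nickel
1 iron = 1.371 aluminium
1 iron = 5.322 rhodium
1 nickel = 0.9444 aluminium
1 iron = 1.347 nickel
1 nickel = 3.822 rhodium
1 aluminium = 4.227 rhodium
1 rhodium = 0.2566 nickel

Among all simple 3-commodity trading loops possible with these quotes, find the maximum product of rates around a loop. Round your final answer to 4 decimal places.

1.1852

aluminium→nickel→iron→aluminium: 1.128 × 0.7664 × 1.371 = 1.18523
nickel→iron→rhodium→nickel: 0.7664 × 5.322 × 0.2566 = 1.04662
aluminium→rhodium→nickel→aluminium: 4.227 × 0.2566 × 0.9444 = 1.02434
aluminium→nickel→rhodium→aluminium: 1.128 × 3.822 × 0.2348 = 1.01227
Maximum is aluminium→nickel→iron→aluminium at 1.1852; arbitrage exists.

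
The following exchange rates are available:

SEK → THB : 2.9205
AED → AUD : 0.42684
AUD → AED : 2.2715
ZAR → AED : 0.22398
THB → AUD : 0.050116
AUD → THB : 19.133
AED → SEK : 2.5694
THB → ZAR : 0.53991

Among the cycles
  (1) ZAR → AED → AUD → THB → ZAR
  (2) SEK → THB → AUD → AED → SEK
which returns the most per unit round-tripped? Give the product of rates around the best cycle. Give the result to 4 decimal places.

0.9876

(1) 0.22398 × 0.42684 × 19.133 × 0.53991 = 0.98759
(2) 2.9205 × 0.050116 × 2.2715 × 2.5694 = 0.85424
Highest is cycle (1) at 0.9876 (≤1, no arbitrage).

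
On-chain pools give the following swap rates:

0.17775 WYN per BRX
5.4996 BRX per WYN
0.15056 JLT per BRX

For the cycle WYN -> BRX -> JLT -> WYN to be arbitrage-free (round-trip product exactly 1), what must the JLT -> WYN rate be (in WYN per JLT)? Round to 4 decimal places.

Known legs of the cycle: 5.4996 × 0.15056 = 0.828019776
For no arbitrage the full-cycle product must be 1, so the missing rate is 1 / 0.828019776 ≈ 1.207701.

1.2077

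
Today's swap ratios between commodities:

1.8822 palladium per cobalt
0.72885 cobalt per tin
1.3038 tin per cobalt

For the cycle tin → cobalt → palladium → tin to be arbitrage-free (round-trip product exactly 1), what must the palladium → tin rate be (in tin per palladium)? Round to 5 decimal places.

0.72895

Known legs of the cycle: 0.72885 × 1.8822 = 1.37184147
For no arbitrage the full-cycle product must be 1, so the missing rate is 1 / 1.37184147 ≈ 0.7289472.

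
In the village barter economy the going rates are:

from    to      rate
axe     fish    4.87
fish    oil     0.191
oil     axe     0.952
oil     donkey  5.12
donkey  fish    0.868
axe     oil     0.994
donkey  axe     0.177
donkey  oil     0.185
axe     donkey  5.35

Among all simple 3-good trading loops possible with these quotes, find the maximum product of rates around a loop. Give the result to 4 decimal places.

donkey→oil→axe→donkey: 0.185 × 0.952 × 5.35 = 0.94224
donkey→axe→oil→donkey: 0.177 × 0.994 × 5.12 = 0.90080
fish→oil→axe→fish: 0.191 × 0.952 × 4.87 = 0.88552
donkey→fish→oil→donkey: 0.868 × 0.191 × 5.12 = 0.84883
Maximum is donkey→oil→axe→donkey at 0.9422; no arbitrage — every cycle loses value.

0.9422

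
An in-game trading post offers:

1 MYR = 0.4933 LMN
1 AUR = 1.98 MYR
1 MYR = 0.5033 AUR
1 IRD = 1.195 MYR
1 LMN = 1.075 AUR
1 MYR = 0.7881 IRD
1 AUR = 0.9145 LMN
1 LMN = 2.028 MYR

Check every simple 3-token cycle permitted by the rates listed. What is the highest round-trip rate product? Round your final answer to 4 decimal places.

MYR→LMN→AUR→MYR: 0.4933 × 1.075 × 1.98 = 1.04999
MYR→AUR→LMN→MYR: 0.5033 × 0.9145 × 2.028 = 0.93342
Maximum is MYR→LMN→AUR→MYR at 1.0500; arbitrage exists.

1.0500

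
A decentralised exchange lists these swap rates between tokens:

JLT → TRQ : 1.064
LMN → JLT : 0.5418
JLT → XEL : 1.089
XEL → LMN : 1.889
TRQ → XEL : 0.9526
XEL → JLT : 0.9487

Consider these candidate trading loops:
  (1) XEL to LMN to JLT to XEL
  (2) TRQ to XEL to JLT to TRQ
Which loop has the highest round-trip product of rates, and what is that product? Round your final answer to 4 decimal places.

(1) 1.889 × 0.5418 × 1.089 = 1.11455
(2) 0.9526 × 0.9487 × 1.064 = 0.96157
Highest is cycle (1) at 1.1145 (>1, arbitrage).

1.1145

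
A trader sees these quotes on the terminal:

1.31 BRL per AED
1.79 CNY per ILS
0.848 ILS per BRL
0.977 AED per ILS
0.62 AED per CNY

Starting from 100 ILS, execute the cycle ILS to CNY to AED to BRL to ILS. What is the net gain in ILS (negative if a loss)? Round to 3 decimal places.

23.285

100 ILS × 1.79 = 179 CNY
179 CNY × 0.62 = 110.98 AED
110.98 AED × 1.31 = 145.3838 BRL
145.3838 BRL × 0.848 = 123.2854624 ILS
Net change: 123.2854624 − 100 = 23.2854624 ILS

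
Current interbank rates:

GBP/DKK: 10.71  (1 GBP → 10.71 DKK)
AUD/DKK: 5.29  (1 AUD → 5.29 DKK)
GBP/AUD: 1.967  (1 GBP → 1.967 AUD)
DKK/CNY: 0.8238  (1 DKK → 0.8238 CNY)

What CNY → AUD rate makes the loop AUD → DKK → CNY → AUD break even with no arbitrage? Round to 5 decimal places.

0.22947

Known legs of the cycle: 5.29 × 0.8238 = 4.357902
For no arbitrage the full-cycle product must be 1, so the missing rate is 1 / 4.357902 ≈ 0.2294682.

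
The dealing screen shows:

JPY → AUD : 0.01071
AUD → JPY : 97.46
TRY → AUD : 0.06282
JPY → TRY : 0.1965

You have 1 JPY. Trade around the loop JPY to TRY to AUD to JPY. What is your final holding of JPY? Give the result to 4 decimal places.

1 JPY × 0.1965 = 0.1965 TRY
0.1965 TRY × 0.06282 = 0.01234413 AUD
0.01234413 AUD × 97.46 = 1.2030589098 JPY

1.2031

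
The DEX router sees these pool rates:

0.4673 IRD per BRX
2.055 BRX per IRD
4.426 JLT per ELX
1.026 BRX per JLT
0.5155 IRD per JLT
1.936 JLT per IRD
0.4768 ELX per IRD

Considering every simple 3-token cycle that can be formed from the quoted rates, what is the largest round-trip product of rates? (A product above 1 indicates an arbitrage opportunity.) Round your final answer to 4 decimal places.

JLT→IRD→ELX→JLT: 0.5155 × 0.4768 × 4.426 = 1.08787
BRX→IRD→JLT→BRX: 0.4673 × 1.936 × 1.026 = 0.92821
Maximum is JLT→IRD→ELX→JLT at 1.0879; arbitrage exists.

1.0879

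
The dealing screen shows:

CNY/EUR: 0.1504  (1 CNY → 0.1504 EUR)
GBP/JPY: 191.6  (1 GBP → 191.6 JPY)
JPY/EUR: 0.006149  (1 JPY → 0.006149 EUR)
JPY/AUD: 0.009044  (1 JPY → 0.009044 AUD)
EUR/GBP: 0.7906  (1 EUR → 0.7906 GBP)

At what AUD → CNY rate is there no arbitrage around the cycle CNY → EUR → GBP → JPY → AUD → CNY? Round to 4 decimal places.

Known legs of the cycle: 0.1504 × 0.7906 × 191.6 × 0.009044 = 0.206044347421696
For no arbitrage the full-cycle product must be 1, so the missing rate is 1 / 0.206044347421696 ≈ 4.853324.

4.8533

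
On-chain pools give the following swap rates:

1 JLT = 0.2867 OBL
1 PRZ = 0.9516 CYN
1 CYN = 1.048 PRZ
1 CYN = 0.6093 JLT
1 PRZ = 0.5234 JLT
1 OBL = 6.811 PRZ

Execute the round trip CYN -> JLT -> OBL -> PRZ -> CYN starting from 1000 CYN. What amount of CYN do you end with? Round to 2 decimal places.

1132.20

1000 CYN × 0.6093 = 609.3 JLT
609.3 JLT × 0.2867 = 174.68631 OBL
174.68631 OBL × 6.811 = 1189.78845741 PRZ
1189.78845741 PRZ × 0.9516 = 1132.202696071356 CYN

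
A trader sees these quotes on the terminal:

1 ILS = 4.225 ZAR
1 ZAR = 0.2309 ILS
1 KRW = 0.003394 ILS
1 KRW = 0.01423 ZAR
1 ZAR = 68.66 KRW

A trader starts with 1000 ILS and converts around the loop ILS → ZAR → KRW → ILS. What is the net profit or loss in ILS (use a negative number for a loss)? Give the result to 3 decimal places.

-15.440

1000 ILS × 4.225 = 4225 ZAR
4225 ZAR × 68.66 = 290088.5 KRW
290088.5 KRW × 0.003394 = 984.560369 ILS
Net change: 984.560369 − 1000 = -15.439631 ILS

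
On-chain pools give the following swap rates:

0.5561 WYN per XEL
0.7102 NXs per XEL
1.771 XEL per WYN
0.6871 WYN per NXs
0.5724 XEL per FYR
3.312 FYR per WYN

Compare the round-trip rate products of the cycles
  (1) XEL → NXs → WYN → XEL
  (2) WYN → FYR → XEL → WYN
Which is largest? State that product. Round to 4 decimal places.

1.0542

(1) 0.7102 × 0.6871 × 1.771 = 0.86421
(2) 3.312 × 0.5724 × 0.5561 = 1.05425
Highest is cycle (2) at 1.0542 (>1, arbitrage).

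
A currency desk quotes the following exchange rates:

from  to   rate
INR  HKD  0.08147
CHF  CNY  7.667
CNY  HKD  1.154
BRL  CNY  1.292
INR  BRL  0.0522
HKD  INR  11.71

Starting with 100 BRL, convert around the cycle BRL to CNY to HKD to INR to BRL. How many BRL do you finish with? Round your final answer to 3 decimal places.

100 BRL × 1.292 = 129.2 CNY
129.2 CNY × 1.154 = 149.0968 HKD
149.0968 HKD × 11.71 = 1745.923528 INR
1745.923528 INR × 0.0522 = 91.1372081616 BRL

91.137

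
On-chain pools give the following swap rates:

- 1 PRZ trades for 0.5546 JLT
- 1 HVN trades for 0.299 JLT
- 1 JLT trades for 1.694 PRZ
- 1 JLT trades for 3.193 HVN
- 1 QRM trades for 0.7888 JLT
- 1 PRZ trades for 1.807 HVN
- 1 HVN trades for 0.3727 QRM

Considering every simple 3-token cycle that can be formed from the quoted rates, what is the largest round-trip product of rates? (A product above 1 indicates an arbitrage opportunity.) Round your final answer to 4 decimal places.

0.9387

JLT→HVN→QRM→JLT: 3.193 × 0.3727 × 0.7888 = 0.93870
JLT→PRZ→HVN→JLT: 1.694 × 1.807 × 0.299 = 0.91526
Maximum is JLT→HVN→QRM→JLT at 0.9387; no arbitrage — every cycle loses value.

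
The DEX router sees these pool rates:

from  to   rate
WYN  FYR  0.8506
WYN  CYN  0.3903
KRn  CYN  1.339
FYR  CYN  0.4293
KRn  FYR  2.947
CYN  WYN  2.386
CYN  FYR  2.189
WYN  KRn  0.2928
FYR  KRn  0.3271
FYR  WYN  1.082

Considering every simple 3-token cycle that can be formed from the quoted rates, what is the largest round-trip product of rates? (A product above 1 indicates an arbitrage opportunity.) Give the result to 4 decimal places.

KRn→CYN→FYR→KRn: 1.339 × 2.189 × 0.3271 = 0.95875
WYN→KRn→CYN→WYN: 0.2928 × 1.339 × 2.386 = 0.93545
WYN→KRn→FYR→WYN: 0.2928 × 2.947 × 1.082 = 0.93364
WYN→CYN→FYR→WYN: 0.3903 × 2.189 × 1.082 = 0.92442
WYN→FYR→CYN→WYN: 0.8506 × 0.4293 × 2.386 = 0.87128
Maximum is KRn→CYN→FYR→KRn at 0.9588; no arbitrage — every cycle loses value.

0.9588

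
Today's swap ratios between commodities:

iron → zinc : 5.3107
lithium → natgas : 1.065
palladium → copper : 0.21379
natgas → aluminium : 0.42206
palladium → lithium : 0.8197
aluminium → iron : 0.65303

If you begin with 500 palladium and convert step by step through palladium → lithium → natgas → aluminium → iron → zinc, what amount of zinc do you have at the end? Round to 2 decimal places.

638.90

500 palladium × 0.8197 = 409.85 lithium
409.85 lithium × 1.065 = 436.49025 natgas
436.49025 natgas × 0.42206 = 184.225074915 aluminium
184.225074915 aluminium × 0.65303 = 120.30450067174245 iron
120.30450067174245 iron × 5.3107 = 638.901111717422629215 zinc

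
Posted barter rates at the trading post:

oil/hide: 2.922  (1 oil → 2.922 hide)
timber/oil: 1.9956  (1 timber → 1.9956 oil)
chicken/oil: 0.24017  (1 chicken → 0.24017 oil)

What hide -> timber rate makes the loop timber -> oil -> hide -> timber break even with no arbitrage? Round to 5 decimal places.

0.17149

Known legs of the cycle: 1.9956 × 2.922 = 5.8311432
For no arbitrage the full-cycle product must be 1, so the missing rate is 1 / 5.8311432 ≈ 0.1714930.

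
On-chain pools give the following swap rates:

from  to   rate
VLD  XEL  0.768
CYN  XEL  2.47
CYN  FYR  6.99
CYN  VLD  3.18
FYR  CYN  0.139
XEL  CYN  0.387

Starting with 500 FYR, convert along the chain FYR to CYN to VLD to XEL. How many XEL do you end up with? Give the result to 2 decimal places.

169.74

500 FYR × 0.139 = 69.5 CYN
69.5 CYN × 3.18 = 221.01 VLD
221.01 VLD × 0.768 = 169.73568 XEL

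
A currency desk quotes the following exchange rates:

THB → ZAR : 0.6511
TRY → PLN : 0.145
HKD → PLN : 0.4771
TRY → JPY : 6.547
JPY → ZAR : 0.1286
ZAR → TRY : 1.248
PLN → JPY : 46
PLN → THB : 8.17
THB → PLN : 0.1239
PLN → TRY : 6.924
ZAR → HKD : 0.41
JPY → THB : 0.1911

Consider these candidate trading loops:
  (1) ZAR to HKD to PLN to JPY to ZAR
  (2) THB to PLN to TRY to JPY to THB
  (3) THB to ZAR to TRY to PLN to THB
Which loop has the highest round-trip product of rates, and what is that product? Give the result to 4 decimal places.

(1) 0.41 × 0.4771 × 46 × 0.1286 = 1.15716
(2) 0.1239 × 6.924 × 6.547 × 0.1911 = 1.07333
(3) 0.6511 × 1.248 × 0.145 × 8.17 = 0.96261
Highest is cycle (1) at 1.1572 (>1, arbitrage).

1.1572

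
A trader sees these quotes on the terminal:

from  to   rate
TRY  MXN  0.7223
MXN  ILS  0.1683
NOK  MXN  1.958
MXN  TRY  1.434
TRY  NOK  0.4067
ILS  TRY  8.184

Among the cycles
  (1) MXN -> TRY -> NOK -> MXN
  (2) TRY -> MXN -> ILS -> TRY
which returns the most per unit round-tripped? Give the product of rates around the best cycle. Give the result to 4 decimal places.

1.1419

(1) 1.434 × 0.4067 × 1.958 = 1.14192
(2) 0.7223 × 0.1683 × 8.184 = 0.99487
Highest is cycle (1) at 1.1419 (>1, arbitrage).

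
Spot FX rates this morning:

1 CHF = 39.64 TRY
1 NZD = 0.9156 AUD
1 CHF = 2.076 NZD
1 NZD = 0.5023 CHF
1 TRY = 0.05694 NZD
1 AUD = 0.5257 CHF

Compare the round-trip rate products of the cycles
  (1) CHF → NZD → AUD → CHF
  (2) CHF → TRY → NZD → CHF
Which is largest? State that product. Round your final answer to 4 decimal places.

1.1337

(1) 2.076 × 0.9156 × 0.5257 = 0.99924
(2) 39.64 × 0.05694 × 0.5023 = 1.13374
Highest is cycle (2) at 1.1337 (>1, arbitrage).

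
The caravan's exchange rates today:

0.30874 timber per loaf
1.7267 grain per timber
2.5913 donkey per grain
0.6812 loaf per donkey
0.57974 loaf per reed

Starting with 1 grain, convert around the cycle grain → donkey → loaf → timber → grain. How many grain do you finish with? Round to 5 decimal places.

0.94103

1 grain × 2.5913 = 2.5913 donkey
2.5913 donkey × 0.6812 = 1.76519356 loaf
1.76519356 loaf × 0.30874 = 0.5449858597144 timber
0.5449858597144 timber × 1.7267 = 0.94102708396885448 grain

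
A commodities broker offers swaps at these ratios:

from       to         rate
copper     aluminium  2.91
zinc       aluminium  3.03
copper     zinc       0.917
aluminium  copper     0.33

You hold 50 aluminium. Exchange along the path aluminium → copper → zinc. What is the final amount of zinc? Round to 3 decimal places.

15.131

50 aluminium × 0.33 = 16.5 copper
16.5 copper × 0.917 = 15.1305 zinc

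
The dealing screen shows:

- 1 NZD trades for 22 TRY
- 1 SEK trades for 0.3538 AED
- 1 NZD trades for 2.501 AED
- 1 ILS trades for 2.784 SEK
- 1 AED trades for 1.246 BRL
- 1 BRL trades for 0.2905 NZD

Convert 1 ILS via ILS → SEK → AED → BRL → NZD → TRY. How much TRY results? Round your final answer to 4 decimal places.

7.8436

1 ILS × 2.784 = 2.784 SEK
2.784 SEK × 0.3538 = 0.9849792 AED
0.9849792 AED × 1.246 = 1.2272840832 BRL
1.2272840832 BRL × 0.2905 = 0.3565260261696 NZD
0.3565260261696 NZD × 22 = 7.8435725757312 TRY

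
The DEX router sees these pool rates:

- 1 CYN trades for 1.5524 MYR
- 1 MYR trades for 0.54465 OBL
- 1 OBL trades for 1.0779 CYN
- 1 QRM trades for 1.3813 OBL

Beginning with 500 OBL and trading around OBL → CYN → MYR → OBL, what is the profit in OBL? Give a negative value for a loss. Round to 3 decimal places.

-44.310

500 OBL × 1.0779 = 538.95 CYN
538.95 CYN × 1.5524 = 836.66598 MYR
836.66598 MYR × 0.54465 = 455.690126007 OBL
Net change: 455.690126007 − 500 = -44.309873993 OBL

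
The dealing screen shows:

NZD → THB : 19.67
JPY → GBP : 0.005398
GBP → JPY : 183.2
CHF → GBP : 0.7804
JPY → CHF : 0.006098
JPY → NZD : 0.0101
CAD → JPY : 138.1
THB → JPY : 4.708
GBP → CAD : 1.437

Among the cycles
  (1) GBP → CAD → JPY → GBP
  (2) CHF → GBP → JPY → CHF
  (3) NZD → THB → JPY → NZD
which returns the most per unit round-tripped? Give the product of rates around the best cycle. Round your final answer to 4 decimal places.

1.0712

(1) 1.437 × 138.1 × 0.005398 = 1.07123
(2) 0.7804 × 183.2 × 0.006098 = 0.87183
(3) 19.67 × 4.708 × 0.0101 = 0.93532
Highest is cycle (1) at 1.0712 (>1, arbitrage).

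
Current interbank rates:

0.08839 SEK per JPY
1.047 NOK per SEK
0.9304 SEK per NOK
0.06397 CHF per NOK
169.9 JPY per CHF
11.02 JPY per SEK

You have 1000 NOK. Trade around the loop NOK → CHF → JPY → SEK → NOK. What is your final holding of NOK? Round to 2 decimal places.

1005.82

1000 NOK × 0.06397 = 63.97 CHF
63.97 CHF × 169.9 = 10868.503 JPY
10868.503 JPY × 0.08839 = 960.66698017 SEK
960.66698017 SEK × 1.047 = 1005.81832823799 NOK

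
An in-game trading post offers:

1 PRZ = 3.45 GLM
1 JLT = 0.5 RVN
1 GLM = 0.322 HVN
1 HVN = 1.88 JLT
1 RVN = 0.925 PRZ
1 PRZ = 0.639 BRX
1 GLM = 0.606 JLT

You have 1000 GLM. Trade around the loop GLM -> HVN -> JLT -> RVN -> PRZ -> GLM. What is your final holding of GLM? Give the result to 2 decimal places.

1000 GLM × 0.322 = 322 HVN
322 HVN × 1.88 = 605.36 JLT
605.36 JLT × 0.5 = 302.68 RVN
302.68 RVN × 0.925 = 279.979 PRZ
279.979 PRZ × 3.45 = 965.92755 GLM

965.93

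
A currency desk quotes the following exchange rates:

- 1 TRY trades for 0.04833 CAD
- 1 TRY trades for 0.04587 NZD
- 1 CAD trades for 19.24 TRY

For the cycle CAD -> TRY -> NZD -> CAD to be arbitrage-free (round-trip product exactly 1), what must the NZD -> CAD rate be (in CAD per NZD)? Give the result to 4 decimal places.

Known legs of the cycle: 19.24 × 0.04587 = 0.8825388
For no arbitrage the full-cycle product must be 1, so the missing rate is 1 / 0.8825388 ≈ 1.133095.

1.1331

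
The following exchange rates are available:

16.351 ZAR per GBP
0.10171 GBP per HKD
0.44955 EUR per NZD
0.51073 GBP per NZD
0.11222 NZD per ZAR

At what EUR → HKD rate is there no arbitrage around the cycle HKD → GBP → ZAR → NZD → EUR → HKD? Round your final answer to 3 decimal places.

Known legs of the cycle: 0.10171 × 16.351 × 0.11222 × 0.44955 = 0.08389889466724521
For no arbitrage the full-cycle product must be 1, so the missing rate is 1 / 0.08389889466724521 ≈ 11.91911.

11.919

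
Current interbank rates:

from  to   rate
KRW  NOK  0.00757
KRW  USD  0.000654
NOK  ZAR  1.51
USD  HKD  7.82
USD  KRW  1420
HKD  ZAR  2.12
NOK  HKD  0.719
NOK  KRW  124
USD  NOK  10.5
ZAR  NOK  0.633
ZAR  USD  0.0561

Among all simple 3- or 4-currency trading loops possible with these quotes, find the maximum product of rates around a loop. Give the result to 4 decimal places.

HKD→ZAR→NOK→HKD: 2.12 × 0.633 × 0.719 = 0.96487
HKD→ZAR→USD→HKD: 2.12 × 0.0561 × 7.82 = 0.93005
NOK→ZAR→USD→KRW→NOK: 1.51 × 0.0561 × 1420 × 0.00757 = 0.91059
HKD→ZAR→USD→NOK→HKD: 2.12 × 0.0561 × 10.5 × 0.719 = 0.89788
NOK→ZAR→USD→NOK: 1.51 × 0.0561 × 10.5 = 0.88947
NOK→KRW→USD→NOK: 124 × 0.000654 × 10.5 = 0.85151
Maximum is HKD→ZAR→NOK→HKD at 0.9649; no arbitrage — every cycle loses value.

0.9649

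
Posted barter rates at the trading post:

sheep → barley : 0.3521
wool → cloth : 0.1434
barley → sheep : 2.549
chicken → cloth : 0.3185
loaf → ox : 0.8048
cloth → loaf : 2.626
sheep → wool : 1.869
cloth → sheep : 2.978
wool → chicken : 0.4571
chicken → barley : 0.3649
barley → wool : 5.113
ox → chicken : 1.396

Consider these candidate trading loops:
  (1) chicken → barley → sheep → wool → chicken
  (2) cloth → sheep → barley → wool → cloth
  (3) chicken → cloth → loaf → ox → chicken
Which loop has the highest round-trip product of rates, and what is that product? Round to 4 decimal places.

(1) 0.3649 × 2.549 × 1.869 × 0.4571 = 0.79463
(2) 2.978 × 0.3521 × 5.113 × 0.1434 = 0.76880
(3) 0.3185 × 2.626 × 0.8048 × 1.396 = 0.93967
Highest is cycle (3) at 0.9397 (≤1, no arbitrage).

0.9397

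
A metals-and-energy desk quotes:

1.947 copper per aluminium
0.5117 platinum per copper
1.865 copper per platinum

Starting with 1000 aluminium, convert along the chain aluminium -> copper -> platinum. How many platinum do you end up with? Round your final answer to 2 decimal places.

996.28

1000 aluminium × 1.947 = 1947 copper
1947 copper × 0.5117 = 996.2799 platinum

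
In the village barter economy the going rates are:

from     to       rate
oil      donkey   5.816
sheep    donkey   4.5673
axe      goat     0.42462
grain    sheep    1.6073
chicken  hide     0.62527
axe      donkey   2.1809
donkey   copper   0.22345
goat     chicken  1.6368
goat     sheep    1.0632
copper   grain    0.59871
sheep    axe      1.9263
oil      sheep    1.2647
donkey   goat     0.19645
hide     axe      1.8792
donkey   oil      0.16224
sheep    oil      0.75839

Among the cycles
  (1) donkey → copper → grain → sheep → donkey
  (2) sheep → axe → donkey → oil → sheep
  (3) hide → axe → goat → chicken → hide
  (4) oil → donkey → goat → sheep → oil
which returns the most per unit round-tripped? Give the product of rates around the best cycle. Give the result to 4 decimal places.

0.9821

(1) 0.22345 × 0.59871 × 1.6073 × 4.5673 = 0.98209
(2) 1.9263 × 2.1809 × 0.16224 × 1.2647 = 0.86200
(3) 1.8792 × 0.42462 × 1.6368 × 0.62527 = 0.81665
(4) 5.816 × 0.19645 × 1.0632 × 0.75839 = 0.92126
Highest is cycle (1) at 0.9821 (≤1, no arbitrage).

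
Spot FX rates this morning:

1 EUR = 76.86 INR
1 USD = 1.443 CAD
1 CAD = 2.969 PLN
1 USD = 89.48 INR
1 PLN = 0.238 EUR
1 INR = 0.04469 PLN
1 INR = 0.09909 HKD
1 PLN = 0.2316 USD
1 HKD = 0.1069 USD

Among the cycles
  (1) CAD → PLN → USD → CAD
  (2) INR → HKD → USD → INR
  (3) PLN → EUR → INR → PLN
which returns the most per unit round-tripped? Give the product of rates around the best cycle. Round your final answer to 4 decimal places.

(1) 2.969 × 0.2316 × 1.443 = 0.99224
(2) 0.09909 × 0.1069 × 89.48 = 0.94784
(3) 0.238 × 76.86 × 0.04469 = 0.81750
Highest is cycle (1) at 0.9922 (≤1, no arbitrage).

0.9922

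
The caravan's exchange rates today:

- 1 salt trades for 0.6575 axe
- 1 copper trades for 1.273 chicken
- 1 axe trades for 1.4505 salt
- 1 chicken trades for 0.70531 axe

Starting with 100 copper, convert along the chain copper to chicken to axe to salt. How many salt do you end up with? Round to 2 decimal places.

130.23

100 copper × 1.273 = 127.3 chicken
127.3 chicken × 0.70531 = 89.785963 axe
89.785963 axe × 1.4505 = 130.2345393315 salt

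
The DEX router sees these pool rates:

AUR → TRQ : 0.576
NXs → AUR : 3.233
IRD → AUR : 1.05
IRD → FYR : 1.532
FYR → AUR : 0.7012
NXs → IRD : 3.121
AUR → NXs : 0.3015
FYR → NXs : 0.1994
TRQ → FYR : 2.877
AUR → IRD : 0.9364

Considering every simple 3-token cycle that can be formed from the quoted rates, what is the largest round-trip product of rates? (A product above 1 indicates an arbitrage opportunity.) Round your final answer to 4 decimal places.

FYR→AUR→TRQ→FYR: 0.7012 × 0.576 × 2.877 = 1.16199
FYR→AUR→IRD→FYR: 0.7012 × 0.9364 × 1.532 = 1.00592
NXs→IRD→AUR→NXs: 3.121 × 1.05 × 0.3015 = 0.98803
FYR→NXs→IRD→FYR: 0.1994 × 3.121 × 1.532 = 0.95341
Maximum is FYR→AUR→TRQ→FYR at 1.1620; arbitrage exists.

1.1620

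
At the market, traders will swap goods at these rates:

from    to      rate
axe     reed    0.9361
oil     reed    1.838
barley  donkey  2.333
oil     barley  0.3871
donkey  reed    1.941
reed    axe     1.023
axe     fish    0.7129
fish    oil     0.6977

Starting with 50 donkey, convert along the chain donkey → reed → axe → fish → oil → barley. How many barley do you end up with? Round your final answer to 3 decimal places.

50 donkey × 1.941 = 97.05 reed
97.05 reed × 1.023 = 99.28215 axe
99.28215 axe × 0.7129 = 70.778244735 fish
70.778244735 fish × 0.6977 = 49.3819813516095 oil
49.3819813516095 oil × 0.3871 = 19.11576498120803745 barley

19.116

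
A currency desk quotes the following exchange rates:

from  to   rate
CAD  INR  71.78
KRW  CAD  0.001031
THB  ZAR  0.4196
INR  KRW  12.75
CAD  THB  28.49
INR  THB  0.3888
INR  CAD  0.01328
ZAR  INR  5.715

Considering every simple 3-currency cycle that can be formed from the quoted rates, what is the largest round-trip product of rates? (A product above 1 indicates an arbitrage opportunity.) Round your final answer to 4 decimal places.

KRW→CAD→INR→KRW: 0.001031 × 71.78 × 12.75 = 0.94357
ZAR→INR→THB→ZAR: 5.715 × 0.3888 × 0.4196 = 0.93235
Maximum is KRW→CAD→INR→KRW at 0.9436; no arbitrage — every cycle loses value.

0.9436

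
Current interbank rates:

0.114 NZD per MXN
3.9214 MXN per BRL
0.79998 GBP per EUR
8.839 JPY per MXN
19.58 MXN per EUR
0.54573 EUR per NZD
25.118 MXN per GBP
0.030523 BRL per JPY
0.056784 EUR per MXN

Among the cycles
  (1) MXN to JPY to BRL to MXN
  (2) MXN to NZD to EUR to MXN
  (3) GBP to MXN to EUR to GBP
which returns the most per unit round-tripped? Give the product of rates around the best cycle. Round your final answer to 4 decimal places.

(1) 8.839 × 0.030523 × 3.9214 = 1.05797
(2) 0.114 × 0.54573 × 19.58 = 1.21813
(3) 25.118 × 0.056784 × 0.79998 = 1.14101
Highest is cycle (2) at 1.2181 (>1, arbitrage).

1.2181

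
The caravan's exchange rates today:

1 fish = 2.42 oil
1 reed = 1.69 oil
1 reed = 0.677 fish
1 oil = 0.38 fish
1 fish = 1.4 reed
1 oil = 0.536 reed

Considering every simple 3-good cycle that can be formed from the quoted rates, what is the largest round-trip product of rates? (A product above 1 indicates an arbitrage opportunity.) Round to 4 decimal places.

oil→fish→reed→oil: 0.38 × 1.4 × 1.69 = 0.89908
oil→reed→fish→oil: 0.536 × 0.677 × 2.42 = 0.87815
Maximum is oil→fish→reed→oil at 0.8991; no arbitrage — every cycle loses value.

0.8991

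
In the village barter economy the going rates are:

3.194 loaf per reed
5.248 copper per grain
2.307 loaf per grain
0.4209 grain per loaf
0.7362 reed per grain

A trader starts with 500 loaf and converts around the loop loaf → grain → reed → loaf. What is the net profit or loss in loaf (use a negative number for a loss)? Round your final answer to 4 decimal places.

-5.1431

500 loaf × 0.4209 = 210.45 grain
210.45 grain × 0.7362 = 154.93329 reed
154.93329 reed × 3.194 = 494.85692826 loaf
Net change: 494.85692826 − 500 = -5.14307174 loaf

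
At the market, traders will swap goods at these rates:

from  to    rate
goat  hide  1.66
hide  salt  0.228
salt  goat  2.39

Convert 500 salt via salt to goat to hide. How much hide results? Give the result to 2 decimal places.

500 salt × 2.39 = 1195 goat
1195 goat × 1.66 = 1983.7 hide

1983.70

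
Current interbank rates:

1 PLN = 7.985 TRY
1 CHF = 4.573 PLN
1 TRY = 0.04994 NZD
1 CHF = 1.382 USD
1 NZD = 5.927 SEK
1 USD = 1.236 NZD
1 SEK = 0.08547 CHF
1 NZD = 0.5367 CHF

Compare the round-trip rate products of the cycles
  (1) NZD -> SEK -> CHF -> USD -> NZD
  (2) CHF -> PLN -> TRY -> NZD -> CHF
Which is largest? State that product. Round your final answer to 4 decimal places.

(1) 5.927 × 0.08547 × 1.382 × 1.236 = 0.86532
(2) 4.573 × 7.985 × 0.04994 × 0.5367 = 0.97872
Highest is cycle (2) at 0.9787 (≤1, no arbitrage).

0.9787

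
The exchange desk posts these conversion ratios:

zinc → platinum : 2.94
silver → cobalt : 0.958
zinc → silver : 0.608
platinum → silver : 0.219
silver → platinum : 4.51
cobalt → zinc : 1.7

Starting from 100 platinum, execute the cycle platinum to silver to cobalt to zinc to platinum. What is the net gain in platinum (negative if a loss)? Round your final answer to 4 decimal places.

100 platinum × 0.219 = 21.9 silver
21.9 silver × 0.958 = 20.9802 cobalt
20.9802 cobalt × 1.7 = 35.66634 zinc
35.66634 zinc × 2.94 = 104.8590396 platinum
Net change: 104.8590396 − 100 = 4.8590396 platinum

4.8590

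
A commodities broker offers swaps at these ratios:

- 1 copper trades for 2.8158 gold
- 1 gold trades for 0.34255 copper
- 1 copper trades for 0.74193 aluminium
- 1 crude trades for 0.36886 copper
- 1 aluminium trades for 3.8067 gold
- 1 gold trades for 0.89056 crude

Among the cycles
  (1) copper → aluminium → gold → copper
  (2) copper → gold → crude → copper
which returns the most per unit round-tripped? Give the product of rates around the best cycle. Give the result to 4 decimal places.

0.9675

(1) 0.74193 × 3.8067 × 0.34255 = 0.96747
(2) 2.8158 × 0.89056 × 0.36886 = 0.92497
Highest is cycle (1) at 0.9675 (≤1, no arbitrage).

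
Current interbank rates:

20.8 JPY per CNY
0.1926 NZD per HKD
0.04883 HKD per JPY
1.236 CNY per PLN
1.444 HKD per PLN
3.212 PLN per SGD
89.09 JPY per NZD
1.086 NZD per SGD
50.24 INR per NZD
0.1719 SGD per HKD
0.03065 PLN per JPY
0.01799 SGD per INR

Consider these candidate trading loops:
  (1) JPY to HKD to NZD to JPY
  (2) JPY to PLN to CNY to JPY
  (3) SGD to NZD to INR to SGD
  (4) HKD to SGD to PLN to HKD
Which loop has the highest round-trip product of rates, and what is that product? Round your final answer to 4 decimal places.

0.9815

(1) 0.04883 × 0.1926 × 89.09 = 0.83786
(2) 0.03065 × 1.236 × 20.8 = 0.78797
(3) 1.086 × 50.24 × 0.01799 = 0.98155
(4) 0.1719 × 3.212 × 1.444 = 0.79729
Highest is cycle (3) at 0.9815 (≤1, no arbitrage).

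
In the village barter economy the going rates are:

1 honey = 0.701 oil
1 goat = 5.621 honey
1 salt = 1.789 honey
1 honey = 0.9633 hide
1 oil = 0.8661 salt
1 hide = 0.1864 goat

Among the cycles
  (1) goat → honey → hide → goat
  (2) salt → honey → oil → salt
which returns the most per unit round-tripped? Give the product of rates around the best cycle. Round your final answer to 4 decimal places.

(1) 5.621 × 0.9633 × 0.1864 = 1.00930
(2) 1.789 × 0.701 × 0.8661 = 1.08617
Highest is cycle (2) at 1.0862 (>1, arbitrage).

1.0862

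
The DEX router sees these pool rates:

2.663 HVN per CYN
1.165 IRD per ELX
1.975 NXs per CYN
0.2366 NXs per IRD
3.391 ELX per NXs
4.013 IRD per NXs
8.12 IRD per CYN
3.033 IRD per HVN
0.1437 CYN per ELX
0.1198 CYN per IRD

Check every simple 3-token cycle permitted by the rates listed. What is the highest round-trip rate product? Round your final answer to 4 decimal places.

IRD→CYN→HVN→IRD: 0.1198 × 2.663 × 3.033 = 0.96761
NXs→ELX→CYN→NXs: 3.391 × 0.1437 × 1.975 = 0.96239
IRD→CYN→NXs→IRD: 0.1198 × 1.975 × 4.013 = 0.94950
IRD→NXs→ELX→IRD: 0.2366 × 3.391 × 1.165 = 0.93469
Maximum is IRD→CYN→HVN→IRD at 0.9676; no arbitrage — every cycle loses value.

0.9676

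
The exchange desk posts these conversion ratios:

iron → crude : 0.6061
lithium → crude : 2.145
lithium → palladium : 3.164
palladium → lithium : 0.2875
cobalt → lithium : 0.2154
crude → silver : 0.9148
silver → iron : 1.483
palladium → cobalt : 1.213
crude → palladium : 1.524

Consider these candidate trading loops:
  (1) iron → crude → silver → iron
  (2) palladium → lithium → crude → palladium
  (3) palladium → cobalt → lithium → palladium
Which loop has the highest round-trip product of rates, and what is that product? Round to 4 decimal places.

(1) 0.6061 × 0.9148 × 1.483 = 0.82226
(2) 0.2875 × 2.145 × 1.524 = 0.93983
(3) 1.213 × 0.2154 × 3.164 = 0.82669
Highest is cycle (2) at 0.9398 (≤1, no arbitrage).

0.9398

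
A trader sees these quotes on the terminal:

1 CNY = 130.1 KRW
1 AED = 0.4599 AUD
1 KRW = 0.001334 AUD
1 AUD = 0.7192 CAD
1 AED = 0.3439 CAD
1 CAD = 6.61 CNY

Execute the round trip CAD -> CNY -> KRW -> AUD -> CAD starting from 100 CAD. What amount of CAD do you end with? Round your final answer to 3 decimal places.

82.506

100 CAD × 6.61 = 661 CNY
661 CNY × 130.1 = 85996.1 KRW
85996.1 KRW × 0.001334 = 114.7187974 AUD
114.7187974 AUD × 0.7192 = 82.50575909008 CAD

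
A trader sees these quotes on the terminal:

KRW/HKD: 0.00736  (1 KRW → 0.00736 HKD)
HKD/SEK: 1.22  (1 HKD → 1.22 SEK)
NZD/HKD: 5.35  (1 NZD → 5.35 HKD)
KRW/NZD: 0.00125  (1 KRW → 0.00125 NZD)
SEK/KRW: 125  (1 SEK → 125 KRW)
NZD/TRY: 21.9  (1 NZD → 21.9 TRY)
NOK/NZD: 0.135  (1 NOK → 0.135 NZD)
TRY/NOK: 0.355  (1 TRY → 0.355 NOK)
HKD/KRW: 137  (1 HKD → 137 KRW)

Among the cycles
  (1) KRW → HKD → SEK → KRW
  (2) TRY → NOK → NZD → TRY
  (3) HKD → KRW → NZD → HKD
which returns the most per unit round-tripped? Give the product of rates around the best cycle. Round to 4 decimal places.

1.1224

(1) 0.00736 × 1.22 × 125 = 1.12240
(2) 0.355 × 0.135 × 21.9 = 1.04956
(3) 137 × 0.00125 × 5.35 = 0.91619
Highest is cycle (1) at 1.1224 (>1, arbitrage).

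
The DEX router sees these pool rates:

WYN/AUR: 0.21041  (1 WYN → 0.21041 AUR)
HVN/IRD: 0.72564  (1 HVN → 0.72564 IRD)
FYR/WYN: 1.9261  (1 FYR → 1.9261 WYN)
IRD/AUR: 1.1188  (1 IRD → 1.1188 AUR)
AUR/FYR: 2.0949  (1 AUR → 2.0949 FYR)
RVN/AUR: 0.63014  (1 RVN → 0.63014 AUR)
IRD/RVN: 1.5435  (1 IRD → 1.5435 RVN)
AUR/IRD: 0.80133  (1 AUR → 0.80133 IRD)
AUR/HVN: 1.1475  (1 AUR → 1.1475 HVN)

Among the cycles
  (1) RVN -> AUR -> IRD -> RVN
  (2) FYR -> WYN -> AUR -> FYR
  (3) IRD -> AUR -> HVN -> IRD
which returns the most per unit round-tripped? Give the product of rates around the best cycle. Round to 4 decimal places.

(1) 0.63014 × 0.80133 × 1.5435 = 0.77939
(2) 1.9261 × 0.21041 × 2.0949 = 0.84900
(3) 1.1188 × 1.1475 × 0.72564 = 0.93159
Highest is cycle (3) at 0.9316 (≤1, no arbitrage).

0.9316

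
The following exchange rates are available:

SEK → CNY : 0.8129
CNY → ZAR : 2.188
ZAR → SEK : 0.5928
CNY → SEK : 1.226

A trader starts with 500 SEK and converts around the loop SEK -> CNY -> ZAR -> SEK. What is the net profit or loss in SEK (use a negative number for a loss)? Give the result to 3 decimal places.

27.185

500 SEK × 0.8129 = 406.45 CNY
406.45 CNY × 2.188 = 889.3126 ZAR
889.3126 ZAR × 0.5928 = 527.18450928 SEK
Net change: 527.18450928 − 500 = 27.18450928 SEK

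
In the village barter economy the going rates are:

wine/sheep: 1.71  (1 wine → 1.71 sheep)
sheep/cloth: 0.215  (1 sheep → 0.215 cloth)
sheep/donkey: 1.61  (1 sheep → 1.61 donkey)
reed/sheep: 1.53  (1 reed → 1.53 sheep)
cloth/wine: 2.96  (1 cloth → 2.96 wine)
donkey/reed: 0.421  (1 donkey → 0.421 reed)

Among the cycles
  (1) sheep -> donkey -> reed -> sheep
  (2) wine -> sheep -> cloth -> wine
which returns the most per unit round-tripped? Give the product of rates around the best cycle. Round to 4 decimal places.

(1) 1.61 × 0.421 × 1.53 = 1.03705
(2) 1.71 × 0.215 × 2.96 = 1.08824
Highest is cycle (2) at 1.0882 (>1, arbitrage).

1.0882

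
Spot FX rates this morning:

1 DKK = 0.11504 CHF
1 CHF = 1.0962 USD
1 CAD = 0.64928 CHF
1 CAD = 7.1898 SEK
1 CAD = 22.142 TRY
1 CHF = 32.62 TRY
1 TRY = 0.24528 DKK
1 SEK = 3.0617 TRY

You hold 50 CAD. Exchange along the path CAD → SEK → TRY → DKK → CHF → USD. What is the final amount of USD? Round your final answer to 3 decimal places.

50 CAD × 7.1898 = 359.49 SEK
359.49 SEK × 3.0617 = 1100.650533 TRY
1100.650533 TRY × 0.24528 = 269.96756273424 DKK
269.96756273424 DKK × 0.11504 = 31.0570684169469696 CHF
31.0570684169469696 CHF × 1.0962 = 34.04475839865726807552 USD

34.045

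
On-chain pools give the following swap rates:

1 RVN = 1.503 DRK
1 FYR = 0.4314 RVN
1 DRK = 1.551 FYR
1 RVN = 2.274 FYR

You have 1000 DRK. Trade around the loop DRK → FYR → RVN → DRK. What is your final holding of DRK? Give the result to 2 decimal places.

1005.66

1000 DRK × 1.551 = 1551 FYR
1551 FYR × 0.4314 = 669.1014 RVN
669.1014 RVN × 1.503 = 1005.6594042 DRK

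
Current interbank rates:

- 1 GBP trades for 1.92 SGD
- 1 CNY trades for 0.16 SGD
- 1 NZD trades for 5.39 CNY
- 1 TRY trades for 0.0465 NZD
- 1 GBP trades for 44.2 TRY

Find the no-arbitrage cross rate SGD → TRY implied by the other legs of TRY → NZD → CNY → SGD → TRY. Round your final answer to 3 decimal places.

24.937

Known legs of the cycle: 0.0465 × 5.39 × 0.16 = 0.0401016
For no arbitrage the full-cycle product must be 1, so the missing rate is 1 / 0.0401016 ≈ 24.93666.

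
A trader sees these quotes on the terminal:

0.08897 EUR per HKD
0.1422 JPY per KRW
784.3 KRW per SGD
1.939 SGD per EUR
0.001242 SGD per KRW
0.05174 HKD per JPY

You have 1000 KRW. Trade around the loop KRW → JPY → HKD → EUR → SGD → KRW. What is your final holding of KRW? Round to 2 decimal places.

995.47

1000 KRW × 0.1422 = 142.2 JPY
142.2 JPY × 0.05174 = 7.357428 HKD
7.357428 HKD × 0.08897 = 0.65459036916 EUR
0.65459036916 EUR × 1.939 = 1.26925072580124 SGD
1.26925072580124 SGD × 784.3 = 995.473344245912532 KRW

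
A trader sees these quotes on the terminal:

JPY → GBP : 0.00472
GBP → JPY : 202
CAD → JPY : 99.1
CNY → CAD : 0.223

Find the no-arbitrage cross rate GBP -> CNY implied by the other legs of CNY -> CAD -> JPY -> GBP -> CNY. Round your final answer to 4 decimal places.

9.5869

Known legs of the cycle: 0.223 × 99.1 × 0.00472 = 0.104308696
For no arbitrage the full-cycle product must be 1, so the missing rate is 1 / 0.104308696 ≈ 9.586928.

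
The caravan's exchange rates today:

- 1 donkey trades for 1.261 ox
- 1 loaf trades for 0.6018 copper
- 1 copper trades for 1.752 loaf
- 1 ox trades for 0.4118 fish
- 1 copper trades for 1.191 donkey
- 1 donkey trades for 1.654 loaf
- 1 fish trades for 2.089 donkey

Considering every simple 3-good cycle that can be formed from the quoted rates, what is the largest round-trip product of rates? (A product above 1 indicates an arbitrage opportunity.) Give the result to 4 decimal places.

copper→donkey→loaf→copper: 1.191 × 1.654 × 0.6018 = 1.18549
fish→donkey→ox→fish: 2.089 × 1.261 × 0.4118 = 1.08478
Maximum is copper→donkey→loaf→copper at 1.1855; arbitrage exists.

1.1855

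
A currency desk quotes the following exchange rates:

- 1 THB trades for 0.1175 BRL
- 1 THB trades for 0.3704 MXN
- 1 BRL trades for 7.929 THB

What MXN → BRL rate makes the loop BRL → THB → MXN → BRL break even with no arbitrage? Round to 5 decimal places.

Known legs of the cycle: 7.929 × 0.3704 = 2.9369016
For no arbitrage the full-cycle product must be 1, so the missing rate is 1 / 2.9369016 ≈ 0.3404949.

0.34049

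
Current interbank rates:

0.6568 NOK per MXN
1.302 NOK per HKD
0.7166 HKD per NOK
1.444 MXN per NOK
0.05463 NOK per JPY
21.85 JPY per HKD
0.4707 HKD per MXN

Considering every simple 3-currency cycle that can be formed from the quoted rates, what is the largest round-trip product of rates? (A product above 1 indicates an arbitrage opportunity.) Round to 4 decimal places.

MXN→HKD→NOK→MXN: 0.4707 × 1.302 × 1.444 = 0.88496
JPY→NOK→HKD→JPY: 0.05463 × 0.7166 × 21.85 = 0.85538
Maximum is MXN→HKD→NOK→MXN at 0.8850; no arbitrage — every cycle loses value.

0.8850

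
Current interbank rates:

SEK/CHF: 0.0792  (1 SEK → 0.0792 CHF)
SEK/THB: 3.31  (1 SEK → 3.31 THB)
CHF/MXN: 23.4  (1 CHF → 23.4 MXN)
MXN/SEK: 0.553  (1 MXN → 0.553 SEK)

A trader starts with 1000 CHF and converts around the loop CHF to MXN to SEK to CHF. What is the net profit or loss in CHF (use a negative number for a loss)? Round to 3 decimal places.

24.864

1000 CHF × 23.4 = 23400 MXN
23400 MXN × 0.553 = 12940.2 SEK
12940.2 SEK × 0.0792 = 1024.86384 CHF
Net change: 1024.86384 − 1000 = 24.86384 CHF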